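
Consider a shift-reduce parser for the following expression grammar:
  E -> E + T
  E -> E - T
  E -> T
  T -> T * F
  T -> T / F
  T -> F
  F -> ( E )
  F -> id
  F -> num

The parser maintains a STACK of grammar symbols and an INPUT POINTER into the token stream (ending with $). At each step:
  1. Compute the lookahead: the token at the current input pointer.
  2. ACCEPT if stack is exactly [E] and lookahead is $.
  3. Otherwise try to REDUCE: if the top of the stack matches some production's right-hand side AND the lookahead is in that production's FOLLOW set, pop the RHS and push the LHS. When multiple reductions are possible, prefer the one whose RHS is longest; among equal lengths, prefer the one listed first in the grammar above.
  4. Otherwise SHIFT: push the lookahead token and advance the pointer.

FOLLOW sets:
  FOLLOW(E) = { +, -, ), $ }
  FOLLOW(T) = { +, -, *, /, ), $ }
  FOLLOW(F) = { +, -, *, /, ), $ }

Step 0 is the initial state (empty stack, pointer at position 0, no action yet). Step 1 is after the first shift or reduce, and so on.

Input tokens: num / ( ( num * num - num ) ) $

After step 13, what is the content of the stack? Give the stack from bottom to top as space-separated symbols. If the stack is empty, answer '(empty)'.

Step 1: shift num. Stack=[num] ptr=1 lookahead=/ remaining=[/ ( ( num * num - num ) ) $]
Step 2: reduce F->num. Stack=[F] ptr=1 lookahead=/ remaining=[/ ( ( num * num - num ) ) $]
Step 3: reduce T->F. Stack=[T] ptr=1 lookahead=/ remaining=[/ ( ( num * num - num ) ) $]
Step 4: shift /. Stack=[T /] ptr=2 lookahead=( remaining=[( ( num * num - num ) ) $]
Step 5: shift (. Stack=[T / (] ptr=3 lookahead=( remaining=[( num * num - num ) ) $]
Step 6: shift (. Stack=[T / ( (] ptr=4 lookahead=num remaining=[num * num - num ) ) $]
Step 7: shift num. Stack=[T / ( ( num] ptr=5 lookahead=* remaining=[* num - num ) ) $]
Step 8: reduce F->num. Stack=[T / ( ( F] ptr=5 lookahead=* remaining=[* num - num ) ) $]
Step 9: reduce T->F. Stack=[T / ( ( T] ptr=5 lookahead=* remaining=[* num - num ) ) $]
Step 10: shift *. Stack=[T / ( ( T *] ptr=6 lookahead=num remaining=[num - num ) ) $]
Step 11: shift num. Stack=[T / ( ( T * num] ptr=7 lookahead=- remaining=[- num ) ) $]
Step 12: reduce F->num. Stack=[T / ( ( T * F] ptr=7 lookahead=- remaining=[- num ) ) $]
Step 13: reduce T->T * F. Stack=[T / ( ( T] ptr=7 lookahead=- remaining=[- num ) ) $]

Answer: T / ( ( T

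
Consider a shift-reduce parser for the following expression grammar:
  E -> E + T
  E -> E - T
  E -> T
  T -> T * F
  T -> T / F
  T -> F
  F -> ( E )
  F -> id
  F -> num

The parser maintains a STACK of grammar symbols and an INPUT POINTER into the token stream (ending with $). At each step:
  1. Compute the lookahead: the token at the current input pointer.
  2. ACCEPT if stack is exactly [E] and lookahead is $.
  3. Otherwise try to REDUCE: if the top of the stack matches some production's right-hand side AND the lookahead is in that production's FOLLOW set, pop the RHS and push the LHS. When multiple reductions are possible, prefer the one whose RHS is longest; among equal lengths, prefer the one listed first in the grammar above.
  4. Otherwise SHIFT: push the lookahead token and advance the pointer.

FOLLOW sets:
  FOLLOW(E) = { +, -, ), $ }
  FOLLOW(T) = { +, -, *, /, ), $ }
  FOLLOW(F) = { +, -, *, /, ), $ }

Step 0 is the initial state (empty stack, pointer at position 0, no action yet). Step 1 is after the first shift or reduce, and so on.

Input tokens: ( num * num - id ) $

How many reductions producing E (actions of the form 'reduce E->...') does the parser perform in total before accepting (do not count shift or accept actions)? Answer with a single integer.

Step 1: shift (. Stack=[(] ptr=1 lookahead=num remaining=[num * num - id ) $]
Step 2: shift num. Stack=[( num] ptr=2 lookahead=* remaining=[* num - id ) $]
Step 3: reduce F->num. Stack=[( F] ptr=2 lookahead=* remaining=[* num - id ) $]
Step 4: reduce T->F. Stack=[( T] ptr=2 lookahead=* remaining=[* num - id ) $]
Step 5: shift *. Stack=[( T *] ptr=3 lookahead=num remaining=[num - id ) $]
Step 6: shift num. Stack=[( T * num] ptr=4 lookahead=- remaining=[- id ) $]
Step 7: reduce F->num. Stack=[( T * F] ptr=4 lookahead=- remaining=[- id ) $]
Step 8: reduce T->T * F. Stack=[( T] ptr=4 lookahead=- remaining=[- id ) $]
Step 9: reduce E->T. Stack=[( E] ptr=4 lookahead=- remaining=[- id ) $]
Step 10: shift -. Stack=[( E -] ptr=5 lookahead=id remaining=[id ) $]
Step 11: shift id. Stack=[( E - id] ptr=6 lookahead=) remaining=[) $]
Step 12: reduce F->id. Stack=[( E - F] ptr=6 lookahead=) remaining=[) $]
Step 13: reduce T->F. Stack=[( E - T] ptr=6 lookahead=) remaining=[) $]
Step 14: reduce E->E - T. Stack=[( E] ptr=6 lookahead=) remaining=[) $]
Step 15: shift ). Stack=[( E )] ptr=7 lookahead=$ remaining=[$]
Step 16: reduce F->( E ). Stack=[F] ptr=7 lookahead=$ remaining=[$]
Step 17: reduce T->F. Stack=[T] ptr=7 lookahead=$ remaining=[$]
Step 18: reduce E->T. Stack=[E] ptr=7 lookahead=$ remaining=[$]
Step 19: accept. Stack=[E] ptr=7 lookahead=$ remaining=[$]

Answer: 3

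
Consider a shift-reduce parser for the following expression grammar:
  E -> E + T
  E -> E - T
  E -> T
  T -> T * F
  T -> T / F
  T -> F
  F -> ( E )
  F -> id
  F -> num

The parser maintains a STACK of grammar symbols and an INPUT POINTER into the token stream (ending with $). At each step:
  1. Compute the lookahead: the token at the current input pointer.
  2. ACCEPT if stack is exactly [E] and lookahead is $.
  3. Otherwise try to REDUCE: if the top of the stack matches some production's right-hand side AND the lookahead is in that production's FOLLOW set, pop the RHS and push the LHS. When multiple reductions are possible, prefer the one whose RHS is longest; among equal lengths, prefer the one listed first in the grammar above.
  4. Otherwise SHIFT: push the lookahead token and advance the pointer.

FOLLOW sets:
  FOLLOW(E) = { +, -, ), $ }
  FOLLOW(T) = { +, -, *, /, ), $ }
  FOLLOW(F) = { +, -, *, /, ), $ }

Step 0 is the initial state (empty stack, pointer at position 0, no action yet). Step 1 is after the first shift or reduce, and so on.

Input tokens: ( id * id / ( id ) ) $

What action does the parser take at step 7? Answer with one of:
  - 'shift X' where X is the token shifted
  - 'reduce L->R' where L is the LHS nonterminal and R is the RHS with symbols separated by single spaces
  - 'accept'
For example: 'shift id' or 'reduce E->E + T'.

Answer: reduce F->id

Derivation:
Step 1: shift (. Stack=[(] ptr=1 lookahead=id remaining=[id * id / ( id ) ) $]
Step 2: shift id. Stack=[( id] ptr=2 lookahead=* remaining=[* id / ( id ) ) $]
Step 3: reduce F->id. Stack=[( F] ptr=2 lookahead=* remaining=[* id / ( id ) ) $]
Step 4: reduce T->F. Stack=[( T] ptr=2 lookahead=* remaining=[* id / ( id ) ) $]
Step 5: shift *. Stack=[( T *] ptr=3 lookahead=id remaining=[id / ( id ) ) $]
Step 6: shift id. Stack=[( T * id] ptr=4 lookahead=/ remaining=[/ ( id ) ) $]
Step 7: reduce F->id. Stack=[( T * F] ptr=4 lookahead=/ remaining=[/ ( id ) ) $]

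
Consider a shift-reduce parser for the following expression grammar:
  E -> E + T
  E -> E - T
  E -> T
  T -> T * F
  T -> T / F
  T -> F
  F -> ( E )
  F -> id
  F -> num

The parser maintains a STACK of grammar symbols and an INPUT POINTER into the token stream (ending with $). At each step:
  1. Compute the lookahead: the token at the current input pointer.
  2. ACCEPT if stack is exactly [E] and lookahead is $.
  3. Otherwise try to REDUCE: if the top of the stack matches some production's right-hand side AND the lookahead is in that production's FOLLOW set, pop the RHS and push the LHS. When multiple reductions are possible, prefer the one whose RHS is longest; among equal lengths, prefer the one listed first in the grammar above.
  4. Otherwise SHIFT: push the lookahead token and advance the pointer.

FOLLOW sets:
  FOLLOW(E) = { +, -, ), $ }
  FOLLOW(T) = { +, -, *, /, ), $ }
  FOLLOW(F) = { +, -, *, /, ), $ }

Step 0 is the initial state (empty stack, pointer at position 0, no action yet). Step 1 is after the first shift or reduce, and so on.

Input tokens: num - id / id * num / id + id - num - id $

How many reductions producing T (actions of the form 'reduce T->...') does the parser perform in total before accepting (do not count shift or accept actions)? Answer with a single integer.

Step 1: shift num. Stack=[num] ptr=1 lookahead=- remaining=[- id / id * num / id + id - num - id $]
Step 2: reduce F->num. Stack=[F] ptr=1 lookahead=- remaining=[- id / id * num / id + id - num - id $]
Step 3: reduce T->F. Stack=[T] ptr=1 lookahead=- remaining=[- id / id * num / id + id - num - id $]
Step 4: reduce E->T. Stack=[E] ptr=1 lookahead=- remaining=[- id / id * num / id + id - num - id $]
Step 5: shift -. Stack=[E -] ptr=2 lookahead=id remaining=[id / id * num / id + id - num - id $]
Step 6: shift id. Stack=[E - id] ptr=3 lookahead=/ remaining=[/ id * num / id + id - num - id $]
Step 7: reduce F->id. Stack=[E - F] ptr=3 lookahead=/ remaining=[/ id * num / id + id - num - id $]
Step 8: reduce T->F. Stack=[E - T] ptr=3 lookahead=/ remaining=[/ id * num / id + id - num - id $]
Step 9: shift /. Stack=[E - T /] ptr=4 lookahead=id remaining=[id * num / id + id - num - id $]
Step 10: shift id. Stack=[E - T / id] ptr=5 lookahead=* remaining=[* num / id + id - num - id $]
Step 11: reduce F->id. Stack=[E - T / F] ptr=5 lookahead=* remaining=[* num / id + id - num - id $]
Step 12: reduce T->T / F. Stack=[E - T] ptr=5 lookahead=* remaining=[* num / id + id - num - id $]
Step 13: shift *. Stack=[E - T *] ptr=6 lookahead=num remaining=[num / id + id - num - id $]
Step 14: shift num. Stack=[E - T * num] ptr=7 lookahead=/ remaining=[/ id + id - num - id $]
Step 15: reduce F->num. Stack=[E - T * F] ptr=7 lookahead=/ remaining=[/ id + id - num - id $]
Step 16: reduce T->T * F. Stack=[E - T] ptr=7 lookahead=/ remaining=[/ id + id - num - id $]
Step 17: shift /. Stack=[E - T /] ptr=8 lookahead=id remaining=[id + id - num - id $]
Step 18: shift id. Stack=[E - T / id] ptr=9 lookahead=+ remaining=[+ id - num - id $]
Step 19: reduce F->id. Stack=[E - T / F] ptr=9 lookahead=+ remaining=[+ id - num - id $]
Step 20: reduce T->T / F. Stack=[E - T] ptr=9 lookahead=+ remaining=[+ id - num - id $]
Step 21: reduce E->E - T. Stack=[E] ptr=9 lookahead=+ remaining=[+ id - num - id $]
Step 22: shift +. Stack=[E +] ptr=10 lookahead=id remaining=[id - num - id $]
Step 23: shift id. Stack=[E + id] ptr=11 lookahead=- remaining=[- num - id $]
Step 24: reduce F->id. Stack=[E + F] ptr=11 lookahead=- remaining=[- num - id $]
Step 25: reduce T->F. Stack=[E + T] ptr=11 lookahead=- remaining=[- num - id $]
Step 26: reduce E->E + T. Stack=[E] ptr=11 lookahead=- remaining=[- num - id $]
Step 27: shift -. Stack=[E -] ptr=12 lookahead=num remaining=[num - id $]
Step 28: shift num. Stack=[E - num] ptr=13 lookahead=- remaining=[- id $]
Step 29: reduce F->num. Stack=[E - F] ptr=13 lookahead=- remaining=[- id $]
Step 30: reduce T->F. Stack=[E - T] ptr=13 lookahead=- remaining=[- id $]
Step 31: reduce E->E - T. Stack=[E] ptr=13 lookahead=- remaining=[- id $]
Step 32: shift -. Stack=[E -] ptr=14 lookahead=id remaining=[id $]
Step 33: shift id. Stack=[E - id] ptr=15 lookahead=$ remaining=[$]
Step 34: reduce F->id. Stack=[E - F] ptr=15 lookahead=$ remaining=[$]
Step 35: reduce T->F. Stack=[E - T] ptr=15 lookahead=$ remaining=[$]
Step 36: reduce E->E - T. Stack=[E] ptr=15 lookahead=$ remaining=[$]
Step 37: accept. Stack=[E] ptr=15 lookahead=$ remaining=[$]

Answer: 8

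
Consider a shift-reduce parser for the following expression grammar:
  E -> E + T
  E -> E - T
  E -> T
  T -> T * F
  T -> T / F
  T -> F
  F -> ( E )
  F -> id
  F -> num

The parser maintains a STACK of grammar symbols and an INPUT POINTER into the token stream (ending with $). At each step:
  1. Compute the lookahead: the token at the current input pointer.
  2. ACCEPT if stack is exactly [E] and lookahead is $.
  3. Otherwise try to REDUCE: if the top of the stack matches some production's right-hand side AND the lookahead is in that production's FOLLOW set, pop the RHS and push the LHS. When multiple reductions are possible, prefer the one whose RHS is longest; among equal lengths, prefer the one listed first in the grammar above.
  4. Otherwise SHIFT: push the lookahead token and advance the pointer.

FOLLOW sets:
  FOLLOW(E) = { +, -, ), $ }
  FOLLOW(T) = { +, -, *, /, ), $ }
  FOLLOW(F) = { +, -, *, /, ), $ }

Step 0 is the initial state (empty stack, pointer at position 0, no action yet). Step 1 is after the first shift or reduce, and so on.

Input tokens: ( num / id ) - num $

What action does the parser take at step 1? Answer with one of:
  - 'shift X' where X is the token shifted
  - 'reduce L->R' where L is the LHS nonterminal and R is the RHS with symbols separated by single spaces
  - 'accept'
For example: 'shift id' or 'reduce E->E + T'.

Step 1: shift (. Stack=[(] ptr=1 lookahead=num remaining=[num / id ) - num $]

Answer: shift (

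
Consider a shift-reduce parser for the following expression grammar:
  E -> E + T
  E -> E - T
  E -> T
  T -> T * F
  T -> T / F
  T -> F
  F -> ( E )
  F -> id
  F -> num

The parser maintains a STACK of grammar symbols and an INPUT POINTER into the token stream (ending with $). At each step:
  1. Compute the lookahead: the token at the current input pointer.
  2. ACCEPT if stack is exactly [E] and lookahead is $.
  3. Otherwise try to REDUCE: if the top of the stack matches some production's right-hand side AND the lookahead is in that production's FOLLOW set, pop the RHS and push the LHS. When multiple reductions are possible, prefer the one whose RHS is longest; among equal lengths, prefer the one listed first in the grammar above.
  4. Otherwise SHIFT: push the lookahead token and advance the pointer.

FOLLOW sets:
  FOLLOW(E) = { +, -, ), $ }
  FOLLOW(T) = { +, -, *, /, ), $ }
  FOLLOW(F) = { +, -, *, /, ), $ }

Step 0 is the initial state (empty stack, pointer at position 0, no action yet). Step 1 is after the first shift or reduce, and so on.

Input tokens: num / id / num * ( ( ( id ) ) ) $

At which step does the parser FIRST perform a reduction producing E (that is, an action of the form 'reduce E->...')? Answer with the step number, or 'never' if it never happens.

Step 1: shift num. Stack=[num] ptr=1 lookahead=/ remaining=[/ id / num * ( ( ( id ) ) ) $]
Step 2: reduce F->num. Stack=[F] ptr=1 lookahead=/ remaining=[/ id / num * ( ( ( id ) ) ) $]
Step 3: reduce T->F. Stack=[T] ptr=1 lookahead=/ remaining=[/ id / num * ( ( ( id ) ) ) $]
Step 4: shift /. Stack=[T /] ptr=2 lookahead=id remaining=[id / num * ( ( ( id ) ) ) $]
Step 5: shift id. Stack=[T / id] ptr=3 lookahead=/ remaining=[/ num * ( ( ( id ) ) ) $]
Step 6: reduce F->id. Stack=[T / F] ptr=3 lookahead=/ remaining=[/ num * ( ( ( id ) ) ) $]
Step 7: reduce T->T / F. Stack=[T] ptr=3 lookahead=/ remaining=[/ num * ( ( ( id ) ) ) $]
Step 8: shift /. Stack=[T /] ptr=4 lookahead=num remaining=[num * ( ( ( id ) ) ) $]
Step 9: shift num. Stack=[T / num] ptr=5 lookahead=* remaining=[* ( ( ( id ) ) ) $]
Step 10: reduce F->num. Stack=[T / F] ptr=5 lookahead=* remaining=[* ( ( ( id ) ) ) $]
Step 11: reduce T->T / F. Stack=[T] ptr=5 lookahead=* remaining=[* ( ( ( id ) ) ) $]
Step 12: shift *. Stack=[T *] ptr=6 lookahead=( remaining=[( ( ( id ) ) ) $]
Step 13: shift (. Stack=[T * (] ptr=7 lookahead=( remaining=[( ( id ) ) ) $]
Step 14: shift (. Stack=[T * ( (] ptr=8 lookahead=( remaining=[( id ) ) ) $]
Step 15: shift (. Stack=[T * ( ( (] ptr=9 lookahead=id remaining=[id ) ) ) $]
Step 16: shift id. Stack=[T * ( ( ( id] ptr=10 lookahead=) remaining=[) ) ) $]
Step 17: reduce F->id. Stack=[T * ( ( ( F] ptr=10 lookahead=) remaining=[) ) ) $]
Step 18: reduce T->F. Stack=[T * ( ( ( T] ptr=10 lookahead=) remaining=[) ) ) $]
Step 19: reduce E->T. Stack=[T * ( ( ( E] ptr=10 lookahead=) remaining=[) ) ) $]

Answer: 19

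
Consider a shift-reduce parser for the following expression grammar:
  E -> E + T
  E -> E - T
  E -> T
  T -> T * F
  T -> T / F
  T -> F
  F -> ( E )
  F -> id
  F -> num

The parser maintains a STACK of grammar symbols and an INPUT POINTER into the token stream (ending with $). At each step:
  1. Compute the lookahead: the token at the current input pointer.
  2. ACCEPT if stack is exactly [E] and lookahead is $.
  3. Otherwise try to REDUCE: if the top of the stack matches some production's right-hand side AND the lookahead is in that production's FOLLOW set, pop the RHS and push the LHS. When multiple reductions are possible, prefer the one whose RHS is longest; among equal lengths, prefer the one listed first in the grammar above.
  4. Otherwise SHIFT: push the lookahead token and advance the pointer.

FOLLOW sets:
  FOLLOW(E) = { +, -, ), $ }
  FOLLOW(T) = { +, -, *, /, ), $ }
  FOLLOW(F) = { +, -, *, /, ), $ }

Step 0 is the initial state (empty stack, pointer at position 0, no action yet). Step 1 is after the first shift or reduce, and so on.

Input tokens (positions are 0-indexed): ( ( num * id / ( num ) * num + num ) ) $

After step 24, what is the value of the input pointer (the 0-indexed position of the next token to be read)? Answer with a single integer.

Step 1: shift (. Stack=[(] ptr=1 lookahead=( remaining=[( num * id / ( num ) * num + num ) ) $]
Step 2: shift (. Stack=[( (] ptr=2 lookahead=num remaining=[num * id / ( num ) * num + num ) ) $]
Step 3: shift num. Stack=[( ( num] ptr=3 lookahead=* remaining=[* id / ( num ) * num + num ) ) $]
Step 4: reduce F->num. Stack=[( ( F] ptr=3 lookahead=* remaining=[* id / ( num ) * num + num ) ) $]
Step 5: reduce T->F. Stack=[( ( T] ptr=3 lookahead=* remaining=[* id / ( num ) * num + num ) ) $]
Step 6: shift *. Stack=[( ( T *] ptr=4 lookahead=id remaining=[id / ( num ) * num + num ) ) $]
Step 7: shift id. Stack=[( ( T * id] ptr=5 lookahead=/ remaining=[/ ( num ) * num + num ) ) $]
Step 8: reduce F->id. Stack=[( ( T * F] ptr=5 lookahead=/ remaining=[/ ( num ) * num + num ) ) $]
Step 9: reduce T->T * F. Stack=[( ( T] ptr=5 lookahead=/ remaining=[/ ( num ) * num + num ) ) $]
Step 10: shift /. Stack=[( ( T /] ptr=6 lookahead=( remaining=[( num ) * num + num ) ) $]
Step 11: shift (. Stack=[( ( T / (] ptr=7 lookahead=num remaining=[num ) * num + num ) ) $]
Step 12: shift num. Stack=[( ( T / ( num] ptr=8 lookahead=) remaining=[) * num + num ) ) $]
Step 13: reduce F->num. Stack=[( ( T / ( F] ptr=8 lookahead=) remaining=[) * num + num ) ) $]
Step 14: reduce T->F. Stack=[( ( T / ( T] ptr=8 lookahead=) remaining=[) * num + num ) ) $]
Step 15: reduce E->T. Stack=[( ( T / ( E] ptr=8 lookahead=) remaining=[) * num + num ) ) $]
Step 16: shift ). Stack=[( ( T / ( E )] ptr=9 lookahead=* remaining=[* num + num ) ) $]
Step 17: reduce F->( E ). Stack=[( ( T / F] ptr=9 lookahead=* remaining=[* num + num ) ) $]
Step 18: reduce T->T / F. Stack=[( ( T] ptr=9 lookahead=* remaining=[* num + num ) ) $]
Step 19: shift *. Stack=[( ( T *] ptr=10 lookahead=num remaining=[num + num ) ) $]
Step 20: shift num. Stack=[( ( T * num] ptr=11 lookahead=+ remaining=[+ num ) ) $]
Step 21: reduce F->num. Stack=[( ( T * F] ptr=11 lookahead=+ remaining=[+ num ) ) $]
Step 22: reduce T->T * F. Stack=[( ( T] ptr=11 lookahead=+ remaining=[+ num ) ) $]
Step 23: reduce E->T. Stack=[( ( E] ptr=11 lookahead=+ remaining=[+ num ) ) $]
Step 24: shift +. Stack=[( ( E +] ptr=12 lookahead=num remaining=[num ) ) $]

Answer: 12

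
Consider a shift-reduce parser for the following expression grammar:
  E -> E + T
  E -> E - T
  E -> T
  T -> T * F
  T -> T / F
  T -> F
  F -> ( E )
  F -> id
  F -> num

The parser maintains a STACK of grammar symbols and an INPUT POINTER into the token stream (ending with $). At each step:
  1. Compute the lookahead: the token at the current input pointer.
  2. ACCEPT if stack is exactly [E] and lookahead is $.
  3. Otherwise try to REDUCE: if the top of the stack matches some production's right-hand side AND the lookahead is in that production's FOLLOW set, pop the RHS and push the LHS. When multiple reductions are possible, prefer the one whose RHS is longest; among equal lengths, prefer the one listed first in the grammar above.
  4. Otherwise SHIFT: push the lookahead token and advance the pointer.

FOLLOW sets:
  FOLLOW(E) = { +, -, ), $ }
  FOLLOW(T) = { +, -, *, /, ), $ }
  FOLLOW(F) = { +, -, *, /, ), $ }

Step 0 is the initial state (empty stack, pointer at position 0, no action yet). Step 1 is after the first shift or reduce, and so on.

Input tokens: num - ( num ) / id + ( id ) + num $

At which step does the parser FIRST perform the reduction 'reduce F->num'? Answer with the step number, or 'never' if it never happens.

Answer: 2

Derivation:
Step 1: shift num. Stack=[num] ptr=1 lookahead=- remaining=[- ( num ) / id + ( id ) + num $]
Step 2: reduce F->num. Stack=[F] ptr=1 lookahead=- remaining=[- ( num ) / id + ( id ) + num $]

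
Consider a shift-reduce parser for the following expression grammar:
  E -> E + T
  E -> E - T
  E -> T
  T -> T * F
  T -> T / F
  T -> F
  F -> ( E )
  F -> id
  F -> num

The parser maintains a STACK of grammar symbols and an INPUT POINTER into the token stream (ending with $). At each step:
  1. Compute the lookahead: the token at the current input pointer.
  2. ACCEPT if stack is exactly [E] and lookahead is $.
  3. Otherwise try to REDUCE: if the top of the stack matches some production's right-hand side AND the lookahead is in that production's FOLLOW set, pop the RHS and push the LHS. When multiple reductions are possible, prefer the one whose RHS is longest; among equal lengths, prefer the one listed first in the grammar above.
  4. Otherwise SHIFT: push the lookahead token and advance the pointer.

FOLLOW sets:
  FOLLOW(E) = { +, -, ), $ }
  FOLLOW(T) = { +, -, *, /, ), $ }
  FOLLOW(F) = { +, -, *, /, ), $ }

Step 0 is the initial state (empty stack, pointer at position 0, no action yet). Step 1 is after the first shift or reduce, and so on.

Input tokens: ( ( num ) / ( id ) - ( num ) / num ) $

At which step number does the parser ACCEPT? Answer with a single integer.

Step 1: shift (. Stack=[(] ptr=1 lookahead=( remaining=[( num ) / ( id ) - ( num ) / num ) $]
Step 2: shift (. Stack=[( (] ptr=2 lookahead=num remaining=[num ) / ( id ) - ( num ) / num ) $]
Step 3: shift num. Stack=[( ( num] ptr=3 lookahead=) remaining=[) / ( id ) - ( num ) / num ) $]
Step 4: reduce F->num. Stack=[( ( F] ptr=3 lookahead=) remaining=[) / ( id ) - ( num ) / num ) $]
Step 5: reduce T->F. Stack=[( ( T] ptr=3 lookahead=) remaining=[) / ( id ) - ( num ) / num ) $]
Step 6: reduce E->T. Stack=[( ( E] ptr=3 lookahead=) remaining=[) / ( id ) - ( num ) / num ) $]
Step 7: shift ). Stack=[( ( E )] ptr=4 lookahead=/ remaining=[/ ( id ) - ( num ) / num ) $]
Step 8: reduce F->( E ). Stack=[( F] ptr=4 lookahead=/ remaining=[/ ( id ) - ( num ) / num ) $]
Step 9: reduce T->F. Stack=[( T] ptr=4 lookahead=/ remaining=[/ ( id ) - ( num ) / num ) $]
Step 10: shift /. Stack=[( T /] ptr=5 lookahead=( remaining=[( id ) - ( num ) / num ) $]
Step 11: shift (. Stack=[( T / (] ptr=6 lookahead=id remaining=[id ) - ( num ) / num ) $]
Step 12: shift id. Stack=[( T / ( id] ptr=7 lookahead=) remaining=[) - ( num ) / num ) $]
Step 13: reduce F->id. Stack=[( T / ( F] ptr=7 lookahead=) remaining=[) - ( num ) / num ) $]
Step 14: reduce T->F. Stack=[( T / ( T] ptr=7 lookahead=) remaining=[) - ( num ) / num ) $]
Step 15: reduce E->T. Stack=[( T / ( E] ptr=7 lookahead=) remaining=[) - ( num ) / num ) $]
Step 16: shift ). Stack=[( T / ( E )] ptr=8 lookahead=- remaining=[- ( num ) / num ) $]
Step 17: reduce F->( E ). Stack=[( T / F] ptr=8 lookahead=- remaining=[- ( num ) / num ) $]
Step 18: reduce T->T / F. Stack=[( T] ptr=8 lookahead=- remaining=[- ( num ) / num ) $]
Step 19: reduce E->T. Stack=[( E] ptr=8 lookahead=- remaining=[- ( num ) / num ) $]
Step 20: shift -. Stack=[( E -] ptr=9 lookahead=( remaining=[( num ) / num ) $]
Step 21: shift (. Stack=[( E - (] ptr=10 lookahead=num remaining=[num ) / num ) $]
Step 22: shift num. Stack=[( E - ( num] ptr=11 lookahead=) remaining=[) / num ) $]
Step 23: reduce F->num. Stack=[( E - ( F] ptr=11 lookahead=) remaining=[) / num ) $]
Step 24: reduce T->F. Stack=[( E - ( T] ptr=11 lookahead=) remaining=[) / num ) $]
Step 25: reduce E->T. Stack=[( E - ( E] ptr=11 lookahead=) remaining=[) / num ) $]
Step 26: shift ). Stack=[( E - ( E )] ptr=12 lookahead=/ remaining=[/ num ) $]
Step 27: reduce F->( E ). Stack=[( E - F] ptr=12 lookahead=/ remaining=[/ num ) $]
Step 28: reduce T->F. Stack=[( E - T] ptr=12 lookahead=/ remaining=[/ num ) $]
Step 29: shift /. Stack=[( E - T /] ptr=13 lookahead=num remaining=[num ) $]
Step 30: shift num. Stack=[( E - T / num] ptr=14 lookahead=) remaining=[) $]
Step 31: reduce F->num. Stack=[( E - T / F] ptr=14 lookahead=) remaining=[) $]
Step 32: reduce T->T / F. Stack=[( E - T] ptr=14 lookahead=) remaining=[) $]
Step 33: reduce E->E - T. Stack=[( E] ptr=14 lookahead=) remaining=[) $]
Step 34: shift ). Stack=[( E )] ptr=15 lookahead=$ remaining=[$]
Step 35: reduce F->( E ). Stack=[F] ptr=15 lookahead=$ remaining=[$]
Step 36: reduce T->F. Stack=[T] ptr=15 lookahead=$ remaining=[$]
Step 37: reduce E->T. Stack=[E] ptr=15 lookahead=$ remaining=[$]
Step 38: accept. Stack=[E] ptr=15 lookahead=$ remaining=[$]

Answer: 38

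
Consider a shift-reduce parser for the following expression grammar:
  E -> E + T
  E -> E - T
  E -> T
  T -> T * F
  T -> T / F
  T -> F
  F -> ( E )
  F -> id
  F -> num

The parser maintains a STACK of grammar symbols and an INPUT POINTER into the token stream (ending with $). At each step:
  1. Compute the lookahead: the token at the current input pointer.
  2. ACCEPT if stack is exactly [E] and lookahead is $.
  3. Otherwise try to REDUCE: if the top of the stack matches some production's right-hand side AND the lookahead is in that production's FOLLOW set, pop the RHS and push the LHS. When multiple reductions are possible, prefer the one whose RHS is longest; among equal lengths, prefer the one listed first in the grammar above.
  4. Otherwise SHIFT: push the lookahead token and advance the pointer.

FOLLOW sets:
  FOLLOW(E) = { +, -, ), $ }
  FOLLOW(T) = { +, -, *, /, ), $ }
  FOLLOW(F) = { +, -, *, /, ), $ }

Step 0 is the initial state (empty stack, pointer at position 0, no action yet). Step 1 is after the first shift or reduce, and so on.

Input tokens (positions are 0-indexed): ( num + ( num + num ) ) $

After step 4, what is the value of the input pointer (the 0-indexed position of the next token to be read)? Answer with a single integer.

Answer: 2

Derivation:
Step 1: shift (. Stack=[(] ptr=1 lookahead=num remaining=[num + ( num + num ) ) $]
Step 2: shift num. Stack=[( num] ptr=2 lookahead=+ remaining=[+ ( num + num ) ) $]
Step 3: reduce F->num. Stack=[( F] ptr=2 lookahead=+ remaining=[+ ( num + num ) ) $]
Step 4: reduce T->F. Stack=[( T] ptr=2 lookahead=+ remaining=[+ ( num + num ) ) $]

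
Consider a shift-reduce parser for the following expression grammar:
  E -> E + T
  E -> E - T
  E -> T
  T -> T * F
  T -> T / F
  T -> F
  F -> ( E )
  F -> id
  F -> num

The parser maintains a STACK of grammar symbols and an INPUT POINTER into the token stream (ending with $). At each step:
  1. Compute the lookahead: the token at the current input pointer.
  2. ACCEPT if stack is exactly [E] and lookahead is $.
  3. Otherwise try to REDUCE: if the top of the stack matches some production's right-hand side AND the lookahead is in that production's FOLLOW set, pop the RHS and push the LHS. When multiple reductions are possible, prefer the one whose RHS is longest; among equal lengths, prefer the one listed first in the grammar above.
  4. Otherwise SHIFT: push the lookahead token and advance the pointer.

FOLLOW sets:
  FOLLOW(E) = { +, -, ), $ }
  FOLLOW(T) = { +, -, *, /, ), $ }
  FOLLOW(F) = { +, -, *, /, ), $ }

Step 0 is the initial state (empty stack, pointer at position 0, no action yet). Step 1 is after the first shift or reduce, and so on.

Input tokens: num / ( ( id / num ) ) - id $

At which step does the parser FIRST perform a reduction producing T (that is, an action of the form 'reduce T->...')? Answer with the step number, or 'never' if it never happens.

Step 1: shift num. Stack=[num] ptr=1 lookahead=/ remaining=[/ ( ( id / num ) ) - id $]
Step 2: reduce F->num. Stack=[F] ptr=1 lookahead=/ remaining=[/ ( ( id / num ) ) - id $]
Step 3: reduce T->F. Stack=[T] ptr=1 lookahead=/ remaining=[/ ( ( id / num ) ) - id $]

Answer: 3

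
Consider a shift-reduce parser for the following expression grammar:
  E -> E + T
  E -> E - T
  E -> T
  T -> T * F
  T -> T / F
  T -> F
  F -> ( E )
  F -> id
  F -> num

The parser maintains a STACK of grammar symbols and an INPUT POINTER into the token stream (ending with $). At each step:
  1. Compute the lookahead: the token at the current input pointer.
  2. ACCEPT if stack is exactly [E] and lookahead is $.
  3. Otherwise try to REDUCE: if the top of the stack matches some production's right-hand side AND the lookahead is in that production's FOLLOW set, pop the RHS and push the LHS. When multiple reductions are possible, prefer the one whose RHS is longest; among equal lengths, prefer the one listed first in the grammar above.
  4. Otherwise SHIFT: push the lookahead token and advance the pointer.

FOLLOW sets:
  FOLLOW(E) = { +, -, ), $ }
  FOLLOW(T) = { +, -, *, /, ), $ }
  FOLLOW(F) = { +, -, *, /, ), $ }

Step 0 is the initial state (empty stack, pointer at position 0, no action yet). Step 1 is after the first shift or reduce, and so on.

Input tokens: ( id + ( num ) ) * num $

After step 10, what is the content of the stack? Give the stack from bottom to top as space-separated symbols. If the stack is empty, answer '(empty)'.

Answer: ( E + ( T

Derivation:
Step 1: shift (. Stack=[(] ptr=1 lookahead=id remaining=[id + ( num ) ) * num $]
Step 2: shift id. Stack=[( id] ptr=2 lookahead=+ remaining=[+ ( num ) ) * num $]
Step 3: reduce F->id. Stack=[( F] ptr=2 lookahead=+ remaining=[+ ( num ) ) * num $]
Step 4: reduce T->F. Stack=[( T] ptr=2 lookahead=+ remaining=[+ ( num ) ) * num $]
Step 5: reduce E->T. Stack=[( E] ptr=2 lookahead=+ remaining=[+ ( num ) ) * num $]
Step 6: shift +. Stack=[( E +] ptr=3 lookahead=( remaining=[( num ) ) * num $]
Step 7: shift (. Stack=[( E + (] ptr=4 lookahead=num remaining=[num ) ) * num $]
Step 8: shift num. Stack=[( E + ( num] ptr=5 lookahead=) remaining=[) ) * num $]
Step 9: reduce F->num. Stack=[( E + ( F] ptr=5 lookahead=) remaining=[) ) * num $]
Step 10: reduce T->F. Stack=[( E + ( T] ptr=5 lookahead=) remaining=[) ) * num $]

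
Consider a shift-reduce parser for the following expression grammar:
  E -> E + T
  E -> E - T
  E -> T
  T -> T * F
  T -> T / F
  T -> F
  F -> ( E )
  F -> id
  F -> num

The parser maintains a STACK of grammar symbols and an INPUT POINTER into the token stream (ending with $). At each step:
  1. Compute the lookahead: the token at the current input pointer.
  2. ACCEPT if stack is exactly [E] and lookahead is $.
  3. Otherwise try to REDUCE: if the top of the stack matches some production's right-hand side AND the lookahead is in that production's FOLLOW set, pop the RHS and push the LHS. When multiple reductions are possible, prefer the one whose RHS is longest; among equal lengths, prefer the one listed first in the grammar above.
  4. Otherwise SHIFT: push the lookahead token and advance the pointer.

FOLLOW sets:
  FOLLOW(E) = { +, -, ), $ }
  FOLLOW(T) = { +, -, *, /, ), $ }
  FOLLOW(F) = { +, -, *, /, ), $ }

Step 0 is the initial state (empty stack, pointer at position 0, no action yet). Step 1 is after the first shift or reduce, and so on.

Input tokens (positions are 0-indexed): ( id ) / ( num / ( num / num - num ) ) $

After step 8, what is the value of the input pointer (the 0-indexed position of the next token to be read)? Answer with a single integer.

Answer: 3

Derivation:
Step 1: shift (. Stack=[(] ptr=1 lookahead=id remaining=[id ) / ( num / ( num / num - num ) ) $]
Step 2: shift id. Stack=[( id] ptr=2 lookahead=) remaining=[) / ( num / ( num / num - num ) ) $]
Step 3: reduce F->id. Stack=[( F] ptr=2 lookahead=) remaining=[) / ( num / ( num / num - num ) ) $]
Step 4: reduce T->F. Stack=[( T] ptr=2 lookahead=) remaining=[) / ( num / ( num / num - num ) ) $]
Step 5: reduce E->T. Stack=[( E] ptr=2 lookahead=) remaining=[) / ( num / ( num / num - num ) ) $]
Step 6: shift ). Stack=[( E )] ptr=3 lookahead=/ remaining=[/ ( num / ( num / num - num ) ) $]
Step 7: reduce F->( E ). Stack=[F] ptr=3 lookahead=/ remaining=[/ ( num / ( num / num - num ) ) $]
Step 8: reduce T->F. Stack=[T] ptr=3 lookahead=/ remaining=[/ ( num / ( num / num - num ) ) $]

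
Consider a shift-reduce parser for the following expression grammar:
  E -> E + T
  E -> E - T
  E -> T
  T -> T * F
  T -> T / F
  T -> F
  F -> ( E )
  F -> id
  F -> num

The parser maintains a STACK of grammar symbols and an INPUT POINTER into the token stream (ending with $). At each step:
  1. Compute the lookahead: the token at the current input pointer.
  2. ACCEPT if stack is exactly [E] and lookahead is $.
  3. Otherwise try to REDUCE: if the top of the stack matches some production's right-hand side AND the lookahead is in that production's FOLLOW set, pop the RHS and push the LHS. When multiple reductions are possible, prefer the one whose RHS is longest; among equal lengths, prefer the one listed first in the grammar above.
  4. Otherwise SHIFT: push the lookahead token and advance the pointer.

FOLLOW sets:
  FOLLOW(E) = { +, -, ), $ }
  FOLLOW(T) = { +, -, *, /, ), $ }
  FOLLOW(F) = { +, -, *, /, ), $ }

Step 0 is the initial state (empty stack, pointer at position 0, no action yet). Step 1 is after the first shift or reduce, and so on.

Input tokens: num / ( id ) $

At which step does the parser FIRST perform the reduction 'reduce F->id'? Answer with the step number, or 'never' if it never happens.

Step 1: shift num. Stack=[num] ptr=1 lookahead=/ remaining=[/ ( id ) $]
Step 2: reduce F->num. Stack=[F] ptr=1 lookahead=/ remaining=[/ ( id ) $]
Step 3: reduce T->F. Stack=[T] ptr=1 lookahead=/ remaining=[/ ( id ) $]
Step 4: shift /. Stack=[T /] ptr=2 lookahead=( remaining=[( id ) $]
Step 5: shift (. Stack=[T / (] ptr=3 lookahead=id remaining=[id ) $]
Step 6: shift id. Stack=[T / ( id] ptr=4 lookahead=) remaining=[) $]
Step 7: reduce F->id. Stack=[T / ( F] ptr=4 lookahead=) remaining=[) $]

Answer: 7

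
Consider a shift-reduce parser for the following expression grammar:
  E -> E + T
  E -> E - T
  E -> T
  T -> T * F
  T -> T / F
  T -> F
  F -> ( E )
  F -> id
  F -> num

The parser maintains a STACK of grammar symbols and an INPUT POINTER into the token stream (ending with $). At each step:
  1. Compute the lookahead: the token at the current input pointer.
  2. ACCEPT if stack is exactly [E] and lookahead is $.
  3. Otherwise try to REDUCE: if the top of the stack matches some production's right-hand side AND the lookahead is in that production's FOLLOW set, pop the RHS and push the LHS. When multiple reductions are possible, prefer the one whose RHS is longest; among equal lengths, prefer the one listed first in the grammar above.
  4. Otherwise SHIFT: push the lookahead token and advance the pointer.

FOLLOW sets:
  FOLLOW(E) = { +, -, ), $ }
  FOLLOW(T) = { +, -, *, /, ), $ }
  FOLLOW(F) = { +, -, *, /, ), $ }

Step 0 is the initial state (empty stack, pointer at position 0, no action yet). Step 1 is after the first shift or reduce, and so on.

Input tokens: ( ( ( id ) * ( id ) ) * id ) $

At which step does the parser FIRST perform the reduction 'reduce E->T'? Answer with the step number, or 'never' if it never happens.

Answer: 7

Derivation:
Step 1: shift (. Stack=[(] ptr=1 lookahead=( remaining=[( ( id ) * ( id ) ) * id ) $]
Step 2: shift (. Stack=[( (] ptr=2 lookahead=( remaining=[( id ) * ( id ) ) * id ) $]
Step 3: shift (. Stack=[( ( (] ptr=3 lookahead=id remaining=[id ) * ( id ) ) * id ) $]
Step 4: shift id. Stack=[( ( ( id] ptr=4 lookahead=) remaining=[) * ( id ) ) * id ) $]
Step 5: reduce F->id. Stack=[( ( ( F] ptr=4 lookahead=) remaining=[) * ( id ) ) * id ) $]
Step 6: reduce T->F. Stack=[( ( ( T] ptr=4 lookahead=) remaining=[) * ( id ) ) * id ) $]
Step 7: reduce E->T. Stack=[( ( ( E] ptr=4 lookahead=) remaining=[) * ( id ) ) * id ) $]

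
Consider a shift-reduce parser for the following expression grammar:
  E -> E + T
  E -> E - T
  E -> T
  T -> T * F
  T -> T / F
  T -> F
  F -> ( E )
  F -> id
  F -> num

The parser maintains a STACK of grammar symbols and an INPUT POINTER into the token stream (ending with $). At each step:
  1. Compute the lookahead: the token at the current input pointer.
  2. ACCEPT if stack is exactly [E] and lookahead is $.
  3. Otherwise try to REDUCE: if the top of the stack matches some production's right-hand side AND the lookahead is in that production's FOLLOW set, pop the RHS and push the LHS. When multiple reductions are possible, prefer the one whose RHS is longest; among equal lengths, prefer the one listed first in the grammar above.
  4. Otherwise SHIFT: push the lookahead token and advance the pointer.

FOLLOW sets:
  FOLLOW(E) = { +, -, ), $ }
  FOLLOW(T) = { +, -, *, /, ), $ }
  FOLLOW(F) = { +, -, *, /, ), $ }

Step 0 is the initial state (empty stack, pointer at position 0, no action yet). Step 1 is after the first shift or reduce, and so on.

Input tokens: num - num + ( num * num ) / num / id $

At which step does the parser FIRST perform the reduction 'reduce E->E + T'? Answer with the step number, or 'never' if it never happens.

Answer: 31

Derivation:
Step 1: shift num. Stack=[num] ptr=1 lookahead=- remaining=[- num + ( num * num ) / num / id $]
Step 2: reduce F->num. Stack=[F] ptr=1 lookahead=- remaining=[- num + ( num * num ) / num / id $]
Step 3: reduce T->F. Stack=[T] ptr=1 lookahead=- remaining=[- num + ( num * num ) / num / id $]
Step 4: reduce E->T. Stack=[E] ptr=1 lookahead=- remaining=[- num + ( num * num ) / num / id $]
Step 5: shift -. Stack=[E -] ptr=2 lookahead=num remaining=[num + ( num * num ) / num / id $]
Step 6: shift num. Stack=[E - num] ptr=3 lookahead=+ remaining=[+ ( num * num ) / num / id $]
Step 7: reduce F->num. Stack=[E - F] ptr=3 lookahead=+ remaining=[+ ( num * num ) / num / id $]
Step 8: reduce T->F. Stack=[E - T] ptr=3 lookahead=+ remaining=[+ ( num * num ) / num / id $]
Step 9: reduce E->E - T. Stack=[E] ptr=3 lookahead=+ remaining=[+ ( num * num ) / num / id $]
Step 10: shift +. Stack=[E +] ptr=4 lookahead=( remaining=[( num * num ) / num / id $]
Step 11: shift (. Stack=[E + (] ptr=5 lookahead=num remaining=[num * num ) / num / id $]
Step 12: shift num. Stack=[E + ( num] ptr=6 lookahead=* remaining=[* num ) / num / id $]
Step 13: reduce F->num. Stack=[E + ( F] ptr=6 lookahead=* remaining=[* num ) / num / id $]
Step 14: reduce T->F. Stack=[E + ( T] ptr=6 lookahead=* remaining=[* num ) / num / id $]
Step 15: shift *. Stack=[E + ( T *] ptr=7 lookahead=num remaining=[num ) / num / id $]
Step 16: shift num. Stack=[E + ( T * num] ptr=8 lookahead=) remaining=[) / num / id $]
Step 17: reduce F->num. Stack=[E + ( T * F] ptr=8 lookahead=) remaining=[) / num / id $]
Step 18: reduce T->T * F. Stack=[E + ( T] ptr=8 lookahead=) remaining=[) / num / id $]
Step 19: reduce E->T. Stack=[E + ( E] ptr=8 lookahead=) remaining=[) / num / id $]
Step 20: shift ). Stack=[E + ( E )] ptr=9 lookahead=/ remaining=[/ num / id $]
Step 21: reduce F->( E ). Stack=[E + F] ptr=9 lookahead=/ remaining=[/ num / id $]
Step 22: reduce T->F. Stack=[E + T] ptr=9 lookahead=/ remaining=[/ num / id $]
Step 23: shift /. Stack=[E + T /] ptr=10 lookahead=num remaining=[num / id $]
Step 24: shift num. Stack=[E + T / num] ptr=11 lookahead=/ remaining=[/ id $]
Step 25: reduce F->num. Stack=[E + T / F] ptr=11 lookahead=/ remaining=[/ id $]
Step 26: reduce T->T / F. Stack=[E + T] ptr=11 lookahead=/ remaining=[/ id $]
Step 27: shift /. Stack=[E + T /] ptr=12 lookahead=id remaining=[id $]
Step 28: shift id. Stack=[E + T / id] ptr=13 lookahead=$ remaining=[$]
Step 29: reduce F->id. Stack=[E + T / F] ptr=13 lookahead=$ remaining=[$]
Step 30: reduce T->T / F. Stack=[E + T] ptr=13 lookahead=$ remaining=[$]
Step 31: reduce E->E + T. Stack=[E] ptr=13 lookahead=$ remaining=[$]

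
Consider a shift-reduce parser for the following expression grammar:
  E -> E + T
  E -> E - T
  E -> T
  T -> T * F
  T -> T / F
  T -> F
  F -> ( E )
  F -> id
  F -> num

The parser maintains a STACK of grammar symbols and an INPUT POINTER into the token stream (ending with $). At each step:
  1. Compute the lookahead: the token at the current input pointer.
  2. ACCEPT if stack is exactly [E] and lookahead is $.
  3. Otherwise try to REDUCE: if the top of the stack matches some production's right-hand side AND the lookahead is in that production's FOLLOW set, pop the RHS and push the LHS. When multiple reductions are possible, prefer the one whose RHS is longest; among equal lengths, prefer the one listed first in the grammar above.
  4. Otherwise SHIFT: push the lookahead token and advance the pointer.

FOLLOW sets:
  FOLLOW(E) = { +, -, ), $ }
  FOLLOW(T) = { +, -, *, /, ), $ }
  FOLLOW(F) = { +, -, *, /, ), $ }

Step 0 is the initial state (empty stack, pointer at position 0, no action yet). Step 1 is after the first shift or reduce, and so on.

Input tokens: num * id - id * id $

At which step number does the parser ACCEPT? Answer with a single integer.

Step 1: shift num. Stack=[num] ptr=1 lookahead=* remaining=[* id - id * id $]
Step 2: reduce F->num. Stack=[F] ptr=1 lookahead=* remaining=[* id - id * id $]
Step 3: reduce T->F. Stack=[T] ptr=1 lookahead=* remaining=[* id - id * id $]
Step 4: shift *. Stack=[T *] ptr=2 lookahead=id remaining=[id - id * id $]
Step 5: shift id. Stack=[T * id] ptr=3 lookahead=- remaining=[- id * id $]
Step 6: reduce F->id. Stack=[T * F] ptr=3 lookahead=- remaining=[- id * id $]
Step 7: reduce T->T * F. Stack=[T] ptr=3 lookahead=- remaining=[- id * id $]
Step 8: reduce E->T. Stack=[E] ptr=3 lookahead=- remaining=[- id * id $]
Step 9: shift -. Stack=[E -] ptr=4 lookahead=id remaining=[id * id $]
Step 10: shift id. Stack=[E - id] ptr=5 lookahead=* remaining=[* id $]
Step 11: reduce F->id. Stack=[E - F] ptr=5 lookahead=* remaining=[* id $]
Step 12: reduce T->F. Stack=[E - T] ptr=5 lookahead=* remaining=[* id $]
Step 13: shift *. Stack=[E - T *] ptr=6 lookahead=id remaining=[id $]
Step 14: shift id. Stack=[E - T * id] ptr=7 lookahead=$ remaining=[$]
Step 15: reduce F->id. Stack=[E - T * F] ptr=7 lookahead=$ remaining=[$]
Step 16: reduce T->T * F. Stack=[E - T] ptr=7 lookahead=$ remaining=[$]
Step 17: reduce E->E - T. Stack=[E] ptr=7 lookahead=$ remaining=[$]
Step 18: accept. Stack=[E] ptr=7 lookahead=$ remaining=[$]

Answer: 18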